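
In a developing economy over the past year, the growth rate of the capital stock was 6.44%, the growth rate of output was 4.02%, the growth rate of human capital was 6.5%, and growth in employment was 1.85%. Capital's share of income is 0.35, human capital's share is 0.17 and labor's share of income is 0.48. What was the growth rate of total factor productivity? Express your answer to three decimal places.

Labor's share = 1 − 0.35 − 0.17 = 0.48.
The capital stock: 0.35 × 6.44 = 2.254 pp.
Human capital: 0.17 × 6.5 = 1.105 pp.
Employment: 0.48 × 1.85 = 0.888 pp.
TFP growth = 4.02 − 4.247 = -0.227%.

-0.227%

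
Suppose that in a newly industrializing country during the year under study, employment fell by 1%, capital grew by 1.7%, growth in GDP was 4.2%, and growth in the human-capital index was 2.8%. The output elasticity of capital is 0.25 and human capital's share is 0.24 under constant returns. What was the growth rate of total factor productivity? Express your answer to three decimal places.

Total factor productivity growth was 3.613%.

Labor's share = 1 − 0.25 − 0.24 = 0.51.
Capital: 0.25 × 1.7 = 0.425 pp.
The human-capital index: 0.24 × 2.8 = 0.672 pp.
Employment: 0.51 × (-1) = -0.51 pp.
TFP growth = 4.2 − 0.587 = 3.613%.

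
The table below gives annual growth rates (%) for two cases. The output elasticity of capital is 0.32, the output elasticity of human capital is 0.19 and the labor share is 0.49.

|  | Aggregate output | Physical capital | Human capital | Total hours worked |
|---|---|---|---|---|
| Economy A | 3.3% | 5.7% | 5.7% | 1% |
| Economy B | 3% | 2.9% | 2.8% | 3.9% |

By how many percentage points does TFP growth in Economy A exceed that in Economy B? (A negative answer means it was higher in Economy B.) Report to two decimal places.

Labor's share = 1 − 0.32 − 0.19 = 0.49.
Economy A: TFP = 3.3 − 1.824 − 1.083 − 0.49 = -0.097%.
Economy B: TFP = 3 − 0.928 − 0.532 − 1.911 = -0.371%.
Difference = -0.097 − (-0.371) = 0.274 pp.

0.27 percentage points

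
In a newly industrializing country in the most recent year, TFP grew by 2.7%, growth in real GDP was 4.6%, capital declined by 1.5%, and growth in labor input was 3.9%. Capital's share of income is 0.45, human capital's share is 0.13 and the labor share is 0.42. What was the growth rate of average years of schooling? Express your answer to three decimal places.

7.208%

Labor's share = 1 − 0.45 − 0.13 = 0.42.
gY = gA + 0.45×(-1.5) + 0.42×3.9 + 0.13×g.
0.13×g = 4.6 − 2.7 − 0.963 = 0.937.
g = 0.937 / 0.13 = 7.20769%.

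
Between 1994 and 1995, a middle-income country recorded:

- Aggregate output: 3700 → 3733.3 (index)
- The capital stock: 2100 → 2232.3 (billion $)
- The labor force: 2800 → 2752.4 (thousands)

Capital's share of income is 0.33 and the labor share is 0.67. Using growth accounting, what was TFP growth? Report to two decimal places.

-0.04%

Aggregate output growth = (3733.3 − 3700) / 3700 = 0.9%.
The capital stock growth = (2232.3 − 2100) / 2100 = 6.3%.
The labor force growth = (2752.4 − 2800) / 2800 = -1.7%.
Labor's share = 1 − 0.33 = 0.67.
The capital stock: 0.33 × 6.3 = 2.079 pp.
The labor force: 0.67 × (-1.7) = -1.139 pp.
TFP growth = 0.9 − 0.94 = -0.04%.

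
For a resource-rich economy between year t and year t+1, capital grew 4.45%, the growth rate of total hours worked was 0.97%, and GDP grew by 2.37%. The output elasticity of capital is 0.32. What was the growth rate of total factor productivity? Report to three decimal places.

Labor's share = 1 − 0.32 = 0.68.
Capital: 0.32 × 4.45 = 1.424 pp.
Total hours worked: 0.68 × 0.97 = 0.6596 pp.
TFP growth = 2.37 − 2.0836 = 0.2864%.

0.286%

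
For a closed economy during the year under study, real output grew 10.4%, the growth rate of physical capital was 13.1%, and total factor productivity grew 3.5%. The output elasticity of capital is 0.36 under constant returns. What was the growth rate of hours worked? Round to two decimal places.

Labor's share = 1 − 0.36 = 0.64.
gY = gA + 0.36×13.1 + 0.64×g.
0.64×g = 10.4 − 3.5 − 4.716 = 2.184.
g = 2.184 / 0.64 = 3.4125%.

3.41%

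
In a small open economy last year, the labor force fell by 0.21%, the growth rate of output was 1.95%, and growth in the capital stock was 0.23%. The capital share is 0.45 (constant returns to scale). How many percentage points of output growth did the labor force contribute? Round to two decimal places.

Labor's share = 1 − 0.45 = 0.55.
Contribution = share × growth = 0.55 × (-0.21) = -0.1155 pp.

-0.12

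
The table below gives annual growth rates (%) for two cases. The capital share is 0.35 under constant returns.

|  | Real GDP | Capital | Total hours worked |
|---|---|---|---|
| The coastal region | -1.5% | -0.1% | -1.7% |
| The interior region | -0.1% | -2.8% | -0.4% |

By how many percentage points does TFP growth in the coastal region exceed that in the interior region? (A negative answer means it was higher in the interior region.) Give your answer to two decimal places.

-1.50 percentage points

Labor's share = 1 − 0.35 = 0.65.
The coastal region: TFP = -1.5 + 0.035 + 1.105 = -0.36%.
The interior region: TFP = -0.1 + 0.98 + 0.26 = 1.14%.
Difference = -0.36 − (1.14) = -1.5 pp.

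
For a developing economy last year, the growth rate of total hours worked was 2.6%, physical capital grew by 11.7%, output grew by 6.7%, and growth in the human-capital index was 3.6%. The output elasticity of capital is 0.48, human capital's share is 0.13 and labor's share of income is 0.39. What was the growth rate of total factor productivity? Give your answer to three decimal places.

-0.398%

Labor's share = 1 − 0.48 − 0.13 = 0.39.
Physical capital: 0.48 × 11.7 = 5.616 pp.
The human-capital index: 0.13 × 3.6 = 0.468 pp.
Total hours worked: 0.39 × 2.6 = 1.014 pp.
TFP growth = 6.7 − 7.098 = -0.398%.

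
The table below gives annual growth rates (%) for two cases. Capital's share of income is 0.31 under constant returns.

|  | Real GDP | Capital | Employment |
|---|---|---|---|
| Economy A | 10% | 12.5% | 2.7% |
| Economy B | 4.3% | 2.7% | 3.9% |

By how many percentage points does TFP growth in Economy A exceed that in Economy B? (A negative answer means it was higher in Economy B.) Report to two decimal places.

3.49 percentage points

Labor's share = 1 − 0.31 = 0.69.
Economy A: TFP = 10 − 3.875 − 1.863 = 4.262%.
Economy B: TFP = 4.3 − 0.837 − 2.691 = 0.772%.
Difference = 4.262 − (0.772) = 3.49 pp.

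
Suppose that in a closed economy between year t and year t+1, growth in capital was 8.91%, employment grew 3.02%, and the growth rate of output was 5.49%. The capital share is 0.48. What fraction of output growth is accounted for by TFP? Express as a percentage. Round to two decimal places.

TFP accounted for -6.51% of growth.

Labor's share = 1 − 0.48 = 0.52.
Capital: 0.48 × 8.91 = 4.2768 pp.
Employment: 0.52 × 3.02 = 1.5704 pp.
TFP growth = 5.49 − 5.8472 = -0.3572%.
TFP share of growth = -0.3572 / 5.49 × 100 = -6.5064%.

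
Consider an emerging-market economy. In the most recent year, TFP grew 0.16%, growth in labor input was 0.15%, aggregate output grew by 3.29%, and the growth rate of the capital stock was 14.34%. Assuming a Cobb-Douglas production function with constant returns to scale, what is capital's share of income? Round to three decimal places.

gY = gA + α·gK + (1−α)·gL, so gY − gA − gL = α(gK − gL).
3.29 − 0.16 − 0.15 = α × (14.34 − 0.15).
2.98 = 14.19 α, so α = 0.21001.

0.210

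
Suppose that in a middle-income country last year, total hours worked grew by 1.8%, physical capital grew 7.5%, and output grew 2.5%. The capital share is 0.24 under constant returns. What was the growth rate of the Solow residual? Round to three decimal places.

-0.668%

Labor's share = 1 − 0.24 = 0.76.
Physical capital: 0.24 × 7.5 = 1.8 pp.
Total hours worked: 0.76 × 1.8 = 1.368 pp.
TFP growth = 2.5 − 3.168 = -0.668%.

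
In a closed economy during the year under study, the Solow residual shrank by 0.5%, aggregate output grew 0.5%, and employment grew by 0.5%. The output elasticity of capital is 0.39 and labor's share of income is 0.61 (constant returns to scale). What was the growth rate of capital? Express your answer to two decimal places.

Labor's share = 1 − 0.39 = 0.61.
gY = gA + 0.61×0.5 + 0.39×g.
0.39×g = 0.5 + 0.5 − 0.305 = 0.695.
g = 0.695 / 0.39 = 1.7821%.

Capital growth was 1.78%.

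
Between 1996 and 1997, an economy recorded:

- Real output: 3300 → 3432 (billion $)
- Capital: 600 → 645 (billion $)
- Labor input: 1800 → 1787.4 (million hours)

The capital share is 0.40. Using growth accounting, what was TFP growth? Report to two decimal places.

Real output growth = (3432 − 3300) / 3300 = 4%.
Capital growth = (645 − 600) / 600 = 7.5%.
Labor input growth = (1787.4 − 1800) / 1800 = -0.7%.
Labor's share = 1 − 0.4 = 0.6.
Capital: 0.4 × 7.5 = 3 pp.
Labor input: 0.6 × (-0.7) = -0.42 pp.
TFP growth = 4 − 2.58 = 1.42%.

TFP growth was 1.42%.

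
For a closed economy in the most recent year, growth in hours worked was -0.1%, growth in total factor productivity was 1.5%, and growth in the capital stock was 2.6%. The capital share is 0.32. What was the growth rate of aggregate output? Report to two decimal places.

Aggregate output growth was 2.26%.

Labor's share = 1 − 0.32 = 0.68.
The capital stock: 0.32 × 2.6 = 0.832 pp.
Hours worked: 0.68 × (-0.1) = -0.068 pp.
Output growth = 1.5 + 0.764 = 2.264%.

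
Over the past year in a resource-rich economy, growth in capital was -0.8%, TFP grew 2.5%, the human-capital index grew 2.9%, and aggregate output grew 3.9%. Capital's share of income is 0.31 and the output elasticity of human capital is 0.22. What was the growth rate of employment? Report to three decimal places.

Employment grew 2.149%.

Labor's share = 1 − 0.31 − 0.22 = 0.47.
gY = gA + 0.31×(-0.8) + 0.22×2.9 + 0.47×g.
0.47×g = 3.9 − 2.5 − 0.39 = 1.01.
g = 1.01 / 0.47 = 2.14894%.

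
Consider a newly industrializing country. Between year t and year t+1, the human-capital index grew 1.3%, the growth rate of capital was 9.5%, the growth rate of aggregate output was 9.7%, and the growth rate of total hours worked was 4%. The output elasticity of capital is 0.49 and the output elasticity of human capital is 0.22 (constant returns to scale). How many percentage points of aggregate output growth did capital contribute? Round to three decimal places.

Contribution = share × growth = 0.49 × 9.5 = 4.655 pp.

4.655 pp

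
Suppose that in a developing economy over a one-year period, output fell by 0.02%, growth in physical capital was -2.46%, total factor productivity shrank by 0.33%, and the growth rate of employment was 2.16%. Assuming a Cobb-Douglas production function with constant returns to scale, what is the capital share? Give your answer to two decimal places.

The capital share is 0.40.

gY = gA + α·gK + (1−α)·gL, so gY − gA − gL = α(gK − gL).
-0.02 + 0.33 − 2.16 = α × (-2.46 − 2.16).
-1.85 = -4.62 α, so α = 0.4004.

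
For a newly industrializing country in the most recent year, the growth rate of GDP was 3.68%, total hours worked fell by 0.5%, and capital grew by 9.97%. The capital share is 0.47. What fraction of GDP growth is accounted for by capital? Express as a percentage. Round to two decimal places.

Capital accounted for 127.33% of growth.

Capital contributed 0.47 × 9.97 = 4.6859 pp.
Share of growth = 4.6859 / 3.68 × 100 = 127.3342%.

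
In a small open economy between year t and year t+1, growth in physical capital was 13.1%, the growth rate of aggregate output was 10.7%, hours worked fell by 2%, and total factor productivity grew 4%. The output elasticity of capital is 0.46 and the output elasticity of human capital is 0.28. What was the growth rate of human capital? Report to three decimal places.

Labor's share = 1 − 0.46 − 0.28 = 0.26.
gY = gA + 0.46×13.1 + 0.26×(-2) + 0.28×g.
0.28×g = 10.7 − 4 − 5.506 = 1.194.
g = 1.194 / 0.28 = 4.26429%.

Human capital grew 4.264%.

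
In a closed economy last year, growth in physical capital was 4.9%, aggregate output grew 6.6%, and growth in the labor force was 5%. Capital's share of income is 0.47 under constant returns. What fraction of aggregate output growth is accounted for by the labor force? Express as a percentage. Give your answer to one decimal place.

40.2%

Labor's share = 1 − 0.47 = 0.53.
The labor force contributed 0.53 × 5 = 2.65 pp.
Share of growth = 2.65 / 6.6 × 100 = 40.152%.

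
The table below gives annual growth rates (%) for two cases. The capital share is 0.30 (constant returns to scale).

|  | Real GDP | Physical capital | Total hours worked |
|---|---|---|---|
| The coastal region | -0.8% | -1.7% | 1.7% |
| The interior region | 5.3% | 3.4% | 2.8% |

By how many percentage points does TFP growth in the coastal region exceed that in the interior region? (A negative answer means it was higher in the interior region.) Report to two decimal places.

-3.80 percentage points

Labor's share = 1 − 0.3 = 0.7.
The coastal region: TFP = -0.8 + 0.51 − 1.19 = -1.48%.
The interior region: TFP = 5.3 − 1.02 − 1.96 = 2.32%.
Difference = -1.48 − (2.32) = -3.8 pp.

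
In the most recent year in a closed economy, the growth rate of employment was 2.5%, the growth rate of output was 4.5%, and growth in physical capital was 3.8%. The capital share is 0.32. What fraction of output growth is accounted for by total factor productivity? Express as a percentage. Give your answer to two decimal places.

35.20%

Labor's share = 1 − 0.32 = 0.68.
Physical capital: 0.32 × 3.8 = 1.216 pp.
Employment: 0.68 × 2.5 = 1.7 pp.
TFP growth = 4.5 − 2.916 = 1.584%.
TFP share of growth = 1.584 / 4.5 × 100 = 35.2%.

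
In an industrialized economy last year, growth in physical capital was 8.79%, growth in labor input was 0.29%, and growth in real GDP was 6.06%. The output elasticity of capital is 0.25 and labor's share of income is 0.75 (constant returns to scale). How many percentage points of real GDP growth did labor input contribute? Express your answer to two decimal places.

Labor's share = 1 − 0.25 = 0.75.
Contribution = share × growth = 0.75 × 0.29 = 0.2175 pp.

0.22 percentage points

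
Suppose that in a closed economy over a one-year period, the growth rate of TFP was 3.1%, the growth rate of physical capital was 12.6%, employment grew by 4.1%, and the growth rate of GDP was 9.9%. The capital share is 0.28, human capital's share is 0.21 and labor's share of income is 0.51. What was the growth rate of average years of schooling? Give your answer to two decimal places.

5.62%

Labor's share = 1 − 0.28 − 0.21 = 0.51.
gY = gA + 0.28×12.6 + 0.51×4.1 + 0.21×g.
0.21×g = 9.9 − 3.1 − 5.619 = 1.181.
g = 1.181 / 0.21 = 5.6238%.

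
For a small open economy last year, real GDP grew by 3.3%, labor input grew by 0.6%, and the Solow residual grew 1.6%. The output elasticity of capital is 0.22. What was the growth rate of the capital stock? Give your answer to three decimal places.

Labor's share = 1 − 0.22 = 0.78.
gY = gA + 0.78×0.6 + 0.22×g.
0.22×g = 3.3 − 1.6 − 0.468 = 1.232.
g = 1.232 / 0.22 = 5.6%.

The capital stock growth was 5.600%.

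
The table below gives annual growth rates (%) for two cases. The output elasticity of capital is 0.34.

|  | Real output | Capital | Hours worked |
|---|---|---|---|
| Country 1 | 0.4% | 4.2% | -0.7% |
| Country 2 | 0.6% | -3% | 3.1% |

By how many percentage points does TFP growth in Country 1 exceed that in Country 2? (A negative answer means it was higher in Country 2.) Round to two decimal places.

Labor's share = 1 − 0.34 = 0.66.
Country 1: TFP = 0.4 − 1.428 + 0.462 = -0.566%.
Country 2: TFP = 0.6 + 1.02 − 2.046 = -0.426%.
Difference = -0.566 − (-0.426) = -0.14 pp.

-0.14 percentage points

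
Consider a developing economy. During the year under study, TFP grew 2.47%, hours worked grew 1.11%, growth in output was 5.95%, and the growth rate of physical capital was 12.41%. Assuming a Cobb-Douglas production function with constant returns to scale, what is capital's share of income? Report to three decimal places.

Capital's share of income is 0.210.

gY = gA + α·gK + (1−α)·gL, so gY − gA − gL = α(gK − gL).
5.95 − 2.47 − 1.11 = α × (12.41 − 1.11).
2.37 = 11.3 α, so α = 0.20973.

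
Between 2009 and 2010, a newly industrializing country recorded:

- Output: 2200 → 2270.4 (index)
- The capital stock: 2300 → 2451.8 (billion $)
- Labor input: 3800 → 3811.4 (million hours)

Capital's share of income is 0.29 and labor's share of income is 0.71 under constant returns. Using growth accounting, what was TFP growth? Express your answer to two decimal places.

Output growth = (2270.4 − 2200) / 2200 = 3.2%.
The capital stock growth = (2451.8 − 2300) / 2300 = 6.6%.
Labor input growth = (3811.4 − 3800) / 3800 = 0.3%.
Labor's share = 1 − 0.29 = 0.71.
The capital stock: 0.29 × 6.6 = 1.914 pp.
Labor input: 0.71 × 0.3 = 0.213 pp.
TFP growth = 3.2 − 2.127 = 1.073%.

TFP growth was 1.07%.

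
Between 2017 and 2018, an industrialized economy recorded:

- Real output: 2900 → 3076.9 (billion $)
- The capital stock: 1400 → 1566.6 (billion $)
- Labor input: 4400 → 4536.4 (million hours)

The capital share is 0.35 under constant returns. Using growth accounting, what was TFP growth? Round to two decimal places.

-0.08%

Real output growth = (3076.9 − 2900) / 2900 = 6.1%.
The capital stock growth = (1566.6 − 1400) / 1400 = 11.9%.
Labor input growth = (4536.4 − 4400) / 4400 = 3.1%.
Labor's share = 1 − 0.35 = 0.65.
The capital stock: 0.35 × 11.9 = 4.165 pp.
Labor input: 0.65 × 3.1 = 2.015 pp.
TFP growth = 6.1 − 6.18 = -0.08%.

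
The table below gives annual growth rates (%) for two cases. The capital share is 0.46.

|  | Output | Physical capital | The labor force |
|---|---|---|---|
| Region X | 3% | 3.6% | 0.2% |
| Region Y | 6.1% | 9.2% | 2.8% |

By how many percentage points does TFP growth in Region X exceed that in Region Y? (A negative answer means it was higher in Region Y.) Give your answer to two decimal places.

0.88 percentage points

Labor's share = 1 − 0.46 = 0.54.
Region X: TFP = 3 − 1.656 − 0.108 = 1.236%.
Region Y: TFP = 6.1 − 4.232 − 1.512 = 0.356%.
Difference = 1.236 − (0.356) = 0.88 pp.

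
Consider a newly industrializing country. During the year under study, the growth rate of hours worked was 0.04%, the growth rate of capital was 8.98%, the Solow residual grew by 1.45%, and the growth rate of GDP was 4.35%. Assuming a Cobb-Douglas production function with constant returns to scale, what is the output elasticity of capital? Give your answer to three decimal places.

gY = gA + α·gK + (1−α)·gL, so gY − gA − gL = α(gK − gL).
4.35 − 1.45 − 0.04 = α × (8.98 − 0.04).
2.86 = 8.94 α, so α = 0.31991.

The output elasticity of capital is 0.320.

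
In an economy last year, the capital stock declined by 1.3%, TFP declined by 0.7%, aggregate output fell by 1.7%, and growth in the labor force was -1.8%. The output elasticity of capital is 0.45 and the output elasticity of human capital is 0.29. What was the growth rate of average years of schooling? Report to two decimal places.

Labor's share = 1 − 0.45 − 0.29 = 0.26.
gY = gA + 0.45×(-1.3) + 0.26×(-1.8) + 0.29×g.
0.29×g = -1.7 + 0.7 + 1.053 = 0.053.
g = 0.053 / 0.29 = 0.1828%.

Average years of schooling grew 0.18%.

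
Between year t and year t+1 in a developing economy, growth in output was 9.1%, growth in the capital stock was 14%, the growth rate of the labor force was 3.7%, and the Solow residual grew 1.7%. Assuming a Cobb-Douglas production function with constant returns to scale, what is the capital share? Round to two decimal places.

α = 0.36

gY = gA + α·gK + (1−α)·gL, so gY − gA − gL = α(gK − gL).
9.1 − 1.7 − 3.7 = α × (14 − 3.7).
3.7 = 10.3 α, so α = 0.3592.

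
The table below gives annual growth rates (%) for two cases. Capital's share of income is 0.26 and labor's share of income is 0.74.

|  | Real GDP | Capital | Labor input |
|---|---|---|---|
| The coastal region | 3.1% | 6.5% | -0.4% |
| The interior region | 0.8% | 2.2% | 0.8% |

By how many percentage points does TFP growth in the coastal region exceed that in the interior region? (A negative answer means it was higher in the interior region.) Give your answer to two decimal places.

Labor's share = 1 − 0.26 = 0.74.
The coastal region: TFP = 3.1 − 1.69 + 0.296 = 1.706%.
The interior region: TFP = 0.8 − 0.572 − 0.592 = -0.364%.
Difference = 1.706 − (-0.364) = 2.07 pp.

2.07 percentage points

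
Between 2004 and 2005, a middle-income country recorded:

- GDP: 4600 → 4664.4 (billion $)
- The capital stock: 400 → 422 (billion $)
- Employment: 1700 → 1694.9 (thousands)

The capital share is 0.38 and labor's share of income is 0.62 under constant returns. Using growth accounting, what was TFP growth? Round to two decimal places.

-0.50%

GDP growth = (4664.4 − 4600) / 4600 = 1.4%.
The capital stock growth = (422 − 400) / 400 = 5.5%.
Employment growth = (1694.9 − 1700) / 1700 = -0.3%.
Labor's share = 1 − 0.38 = 0.62.
The capital stock: 0.38 × 5.5 = 2.09 pp.
Employment: 0.62 × (-0.3) = -0.186 pp.
TFP growth = 1.4 − 1.904 = -0.504%.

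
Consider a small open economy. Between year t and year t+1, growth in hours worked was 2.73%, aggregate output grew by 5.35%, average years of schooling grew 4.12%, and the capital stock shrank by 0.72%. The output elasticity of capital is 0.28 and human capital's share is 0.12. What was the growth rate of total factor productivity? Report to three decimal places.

Labor's share = 1 − 0.28 − 0.12 = 0.6.
The capital stock: 0.28 × (-0.72) = -0.2016 pp.
Average years of schooling: 0.12 × 4.12 = 0.4944 pp.
Hours worked: 0.6 × 2.73 = 1.638 pp.
TFP growth = 5.35 − 1.9308 = 3.4192%.

3.419%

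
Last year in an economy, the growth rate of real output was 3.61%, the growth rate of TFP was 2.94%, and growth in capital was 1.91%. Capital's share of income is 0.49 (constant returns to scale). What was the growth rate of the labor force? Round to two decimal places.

-0.52%

Labor's share = 1 − 0.49 = 0.51.
gY = gA + 0.49×1.91 + 0.51×g.
0.51×g = 3.61 − 2.94 − 0.9359 = -0.2659.
g = -0.2659 / 0.51 = -0.5214%.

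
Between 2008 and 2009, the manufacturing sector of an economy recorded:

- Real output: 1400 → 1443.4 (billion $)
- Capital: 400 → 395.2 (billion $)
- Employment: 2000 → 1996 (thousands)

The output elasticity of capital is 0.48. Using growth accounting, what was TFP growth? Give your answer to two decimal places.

Real output growth = (1443.4 − 1400) / 1400 = 3.1%.
Capital growth = (395.2 − 400) / 400 = -1.2%.
Employment growth = (1996 − 2000) / 2000 = -0.2%.
Labor's share = 1 − 0.48 = 0.52.
Capital: 0.48 × (-1.2) = -0.576 pp.
Employment: 0.52 × (-0.2) = -0.104 pp.
TFP growth = 3.1 + 0.68 = 3.78%.

3.78%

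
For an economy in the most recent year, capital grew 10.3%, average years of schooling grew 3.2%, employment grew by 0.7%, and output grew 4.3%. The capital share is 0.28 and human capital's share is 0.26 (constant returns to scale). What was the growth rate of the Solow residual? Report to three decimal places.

Labor's share = 1 − 0.28 − 0.26 = 0.46.
Capital: 0.28 × 10.3 = 2.884 pp.
Average years of schooling: 0.26 × 3.2 = 0.832 pp.
Employment: 0.46 × 0.7 = 0.322 pp.
TFP growth = 4.3 − 4.038 = 0.262%.

The Solow residual growth was 0.262%.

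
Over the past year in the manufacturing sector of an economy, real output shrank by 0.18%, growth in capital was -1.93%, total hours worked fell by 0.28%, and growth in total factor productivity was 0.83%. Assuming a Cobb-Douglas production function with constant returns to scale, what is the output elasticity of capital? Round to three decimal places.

gY = gA + α·gK + (1−α)·gL, so gY − gA − gL = α(gK − gL).
-0.18 − 0.83 + 0.28 = α × (-1.93 − (-0.28)).
-0.73 = -1.65 α, so α = 0.44242.

α = 0.442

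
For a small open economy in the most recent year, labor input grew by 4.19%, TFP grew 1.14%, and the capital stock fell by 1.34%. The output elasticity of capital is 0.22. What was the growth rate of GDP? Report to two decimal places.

4.11%

Labor's share = 1 − 0.22 = 0.78.
The capital stock: 0.22 × (-1.34) = -0.2948 pp.
Labor input: 0.78 × 4.19 = 3.2682 pp.
Output growth = 1.14 + 2.9734 = 4.1134%.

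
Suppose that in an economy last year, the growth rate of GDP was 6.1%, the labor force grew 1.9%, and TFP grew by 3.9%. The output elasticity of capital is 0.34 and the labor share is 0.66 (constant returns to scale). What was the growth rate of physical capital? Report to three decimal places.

Physical capital grew 2.782%.

Labor's share = 1 − 0.34 = 0.66.
gY = gA + 0.66×1.9 + 0.34×g.
0.34×g = 6.1 − 3.9 − 1.254 = 0.946.
g = 0.946 / 0.34 = 2.78235%.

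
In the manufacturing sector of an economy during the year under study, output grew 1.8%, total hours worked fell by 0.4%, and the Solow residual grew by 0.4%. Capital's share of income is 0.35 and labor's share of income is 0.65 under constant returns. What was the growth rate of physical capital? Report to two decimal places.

4.74%

Labor's share = 1 − 0.35 = 0.65.
gY = gA + 0.65×(-0.4) + 0.35×g.
0.35×g = 1.8 − 0.4 + 0.26 = 1.66.
g = 1.66 / 0.35 = 4.7429%.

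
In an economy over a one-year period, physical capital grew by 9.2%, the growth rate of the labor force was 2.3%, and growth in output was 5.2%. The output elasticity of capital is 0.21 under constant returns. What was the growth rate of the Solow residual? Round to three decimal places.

Labor's share = 1 − 0.21 = 0.79.
Physical capital: 0.21 × 9.2 = 1.932 pp.
The labor force: 0.79 × 2.3 = 1.817 pp.
TFP growth = 5.2 − 3.749 = 1.451%.

The Solow residual growth was 1.451%.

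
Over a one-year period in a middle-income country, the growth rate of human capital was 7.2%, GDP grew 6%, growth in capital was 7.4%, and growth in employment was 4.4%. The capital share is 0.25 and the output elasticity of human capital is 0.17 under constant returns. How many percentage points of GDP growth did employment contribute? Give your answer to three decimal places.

2.552 percentage points

Labor's share = 1 − 0.25 − 0.17 = 0.58.
Contribution = share × growth = 0.58 × 4.4 = 2.552 pp.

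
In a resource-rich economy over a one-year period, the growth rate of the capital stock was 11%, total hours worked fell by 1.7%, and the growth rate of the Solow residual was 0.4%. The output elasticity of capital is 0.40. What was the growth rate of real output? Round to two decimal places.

Labor's share = 1 − 0.4 = 0.6.
The capital stock: 0.4 × 11 = 4.4 pp.
Total hours worked: 0.6 × (-1.7) = -1.02 pp.
Output growth = 0.4 + 3.38 = 3.78%.

Real output grew 3.78%.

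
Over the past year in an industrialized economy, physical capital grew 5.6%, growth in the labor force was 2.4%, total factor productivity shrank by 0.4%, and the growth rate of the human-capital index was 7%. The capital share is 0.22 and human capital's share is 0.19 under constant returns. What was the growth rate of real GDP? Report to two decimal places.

Labor's share = 1 − 0.22 − 0.19 = 0.59.
Physical capital: 0.22 × 5.6 = 1.232 pp.
The human-capital index: 0.19 × 7 = 1.33 pp.
The labor force: 0.59 × 2.4 = 1.416 pp.
Output growth = -0.4 + 3.978 = 3.578%.

3.58%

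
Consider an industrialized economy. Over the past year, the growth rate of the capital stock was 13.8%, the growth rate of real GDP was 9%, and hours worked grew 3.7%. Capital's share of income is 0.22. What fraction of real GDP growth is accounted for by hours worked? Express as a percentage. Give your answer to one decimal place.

Hours worked accounted for 32.1% of growth.

Labor's share = 1 − 0.22 = 0.78.
Hours worked contributed 0.78 × 3.7 = 2.886 pp.
Share of growth = 2.886 / 9 × 100 = 32.067%.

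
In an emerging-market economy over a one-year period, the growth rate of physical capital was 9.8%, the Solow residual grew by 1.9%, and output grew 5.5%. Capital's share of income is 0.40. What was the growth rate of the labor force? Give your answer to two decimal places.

-0.53%

Labor's share = 1 − 0.4 = 0.6.
gY = gA + 0.4×9.8 + 0.6×g.
0.6×g = 5.5 − 1.9 − 3.92 = -0.32.
g = -0.32 / 0.6 = -0.5333%.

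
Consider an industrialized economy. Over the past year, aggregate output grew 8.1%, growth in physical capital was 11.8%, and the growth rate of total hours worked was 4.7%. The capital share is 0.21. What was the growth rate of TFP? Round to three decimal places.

Labor's share = 1 − 0.21 = 0.79.
Physical capital: 0.21 × 11.8 = 2.478 pp.
Total hours worked: 0.79 × 4.7 = 3.713 pp.
TFP growth = 8.1 − 6.191 = 1.909%.

TFP growth was 1.909%.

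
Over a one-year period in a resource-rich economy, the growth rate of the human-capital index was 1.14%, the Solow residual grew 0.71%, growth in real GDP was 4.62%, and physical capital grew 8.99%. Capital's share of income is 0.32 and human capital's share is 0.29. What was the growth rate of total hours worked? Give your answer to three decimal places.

1.802%

Labor's share = 1 − 0.32 − 0.29 = 0.39.
gY = gA + 0.32×8.99 + 0.29×1.14 + 0.39×g.
0.39×g = 4.62 − 0.71 − 3.2074 = 0.7026.
g = 0.7026 / 0.39 = 1.80154%.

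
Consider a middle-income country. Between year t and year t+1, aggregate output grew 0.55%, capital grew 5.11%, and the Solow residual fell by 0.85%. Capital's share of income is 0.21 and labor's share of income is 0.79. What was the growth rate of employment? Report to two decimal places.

Labor's share = 1 − 0.21 = 0.79.
gY = gA + 0.21×5.11 + 0.79×g.
0.79×g = 0.55 + 0.85 − 1.0731 = 0.3269.
g = 0.3269 / 0.79 = 0.4138%.

Employment growth was 0.41%.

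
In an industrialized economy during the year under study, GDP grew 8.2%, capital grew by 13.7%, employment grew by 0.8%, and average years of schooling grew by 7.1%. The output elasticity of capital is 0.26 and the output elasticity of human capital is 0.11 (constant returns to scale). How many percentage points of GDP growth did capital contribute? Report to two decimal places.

Contribution = share × growth = 0.26 × 13.7 = 3.562 pp.

3.56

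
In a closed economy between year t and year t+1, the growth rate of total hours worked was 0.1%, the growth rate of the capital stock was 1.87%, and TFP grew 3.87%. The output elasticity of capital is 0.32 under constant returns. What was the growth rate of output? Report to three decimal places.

Labor's share = 1 − 0.32 = 0.68.
The capital stock: 0.32 × 1.87 = 0.5984 pp.
Total hours worked: 0.68 × 0.1 = 0.068 pp.
Output growth = 3.87 + 0.6664 = 4.5364%.

4.536%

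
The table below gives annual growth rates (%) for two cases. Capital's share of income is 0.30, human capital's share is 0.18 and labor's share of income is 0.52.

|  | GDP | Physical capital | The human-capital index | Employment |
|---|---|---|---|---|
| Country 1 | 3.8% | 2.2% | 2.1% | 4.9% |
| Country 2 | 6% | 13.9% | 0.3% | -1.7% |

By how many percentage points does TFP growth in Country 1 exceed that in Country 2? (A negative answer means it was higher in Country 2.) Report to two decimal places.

Labor's share = 1 − 0.3 − 0.18 = 0.52.
Country 1: TFP = 3.8 − 0.66 − 0.378 − 2.548 = 0.214%.
Country 2: TFP = 6 − 4.17 − 0.054 + 0.884 = 2.66%.
Difference = 0.214 − (2.66) = -2.446 pp.

-2.45 percentage points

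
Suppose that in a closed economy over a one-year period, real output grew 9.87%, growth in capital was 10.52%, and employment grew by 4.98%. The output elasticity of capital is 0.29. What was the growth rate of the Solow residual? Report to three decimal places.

3.283%

Labor's share = 1 − 0.29 = 0.71.
Capital: 0.29 × 10.52 = 3.0508 pp.
Employment: 0.71 × 4.98 = 3.5358 pp.
TFP growth = 9.87 − 6.5866 = 3.2834%.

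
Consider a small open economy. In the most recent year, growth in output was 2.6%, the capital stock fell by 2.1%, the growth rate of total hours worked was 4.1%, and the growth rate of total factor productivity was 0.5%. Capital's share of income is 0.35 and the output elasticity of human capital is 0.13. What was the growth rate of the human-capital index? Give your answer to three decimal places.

Labor's share = 1 − 0.35 − 0.13 = 0.52.
gY = gA + 0.35×(-2.1) + 0.52×4.1 + 0.13×g.
0.13×g = 2.6 − 0.5 − 1.397 = 0.703.
g = 0.703 / 0.13 = 5.40769%.

5.408%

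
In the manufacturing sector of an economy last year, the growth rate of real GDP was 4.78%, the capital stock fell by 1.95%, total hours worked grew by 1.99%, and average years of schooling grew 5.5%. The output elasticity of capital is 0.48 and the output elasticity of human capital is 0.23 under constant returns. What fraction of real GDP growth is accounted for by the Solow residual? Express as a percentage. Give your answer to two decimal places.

81.04%

Labor's share = 1 − 0.48 − 0.23 = 0.29.
The capital stock: 0.48 × (-1.95) = -0.936 pp.
Average years of schooling: 0.23 × 5.5 = 1.265 pp.
Total hours worked: 0.29 × 1.99 = 0.5771 pp.
TFP growth = 4.78 − 0.9061 = 3.8739%.
TFP share of growth = 3.8739 / 4.78 × 100 = 81.0439%.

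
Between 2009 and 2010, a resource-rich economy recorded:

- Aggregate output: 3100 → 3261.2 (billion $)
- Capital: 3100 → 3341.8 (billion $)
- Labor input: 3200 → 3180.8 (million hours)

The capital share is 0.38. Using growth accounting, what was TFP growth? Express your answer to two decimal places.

2.61%

Aggregate output growth = (3261.2 − 3100) / 3100 = 5.2%.
Capital growth = (3341.8 − 3100) / 3100 = 7.8%.
Labor input growth = (3180.8 − 3200) / 3200 = -0.6%.
Labor's share = 1 − 0.38 = 0.62.
Capital: 0.38 × 7.8 = 2.964 pp.
Labor input: 0.62 × (-0.6) = -0.372 pp.
TFP growth = 5.2 − 2.592 = 2.608%.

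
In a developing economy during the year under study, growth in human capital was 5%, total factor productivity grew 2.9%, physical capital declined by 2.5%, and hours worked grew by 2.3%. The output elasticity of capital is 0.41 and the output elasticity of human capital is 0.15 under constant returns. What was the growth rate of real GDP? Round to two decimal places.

Labor's share = 1 − 0.41 − 0.15 = 0.44.
Physical capital: 0.41 × (-2.5) = -1.025 pp.
Human capital: 0.15 × 5 = 0.75 pp.
Hours worked: 0.44 × 2.3 = 1.012 pp.
Output growth = 2.9 + 0.737 = 3.637%.

Real GDP grew 3.64%.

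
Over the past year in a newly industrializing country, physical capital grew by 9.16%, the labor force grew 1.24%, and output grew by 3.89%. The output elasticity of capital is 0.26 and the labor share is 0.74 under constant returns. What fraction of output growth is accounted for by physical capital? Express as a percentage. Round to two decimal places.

61.22%

Physical capital contributed 0.26 × 9.16 = 2.3816 pp.
Share of growth = 2.3816 / 3.89 × 100 = 61.2237%.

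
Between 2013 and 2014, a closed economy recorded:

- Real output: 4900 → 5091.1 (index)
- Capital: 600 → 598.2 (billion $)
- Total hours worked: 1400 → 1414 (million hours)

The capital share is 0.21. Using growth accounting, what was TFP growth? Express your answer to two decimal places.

3.17%

Real output growth = (5091.1 − 4900) / 4900 = 3.9%.
Capital growth = (598.2 − 600) / 600 = -0.3%.
Total hours worked growth = (1414 − 1400) / 1400 = 1%.
Labor's share = 1 − 0.21 = 0.79.
Capital: 0.21 × (-0.3) = -0.063 pp.
Total hours worked: 0.79 × 1 = 0.79 pp.
TFP growth = 3.9 − 0.727 = 3.173%.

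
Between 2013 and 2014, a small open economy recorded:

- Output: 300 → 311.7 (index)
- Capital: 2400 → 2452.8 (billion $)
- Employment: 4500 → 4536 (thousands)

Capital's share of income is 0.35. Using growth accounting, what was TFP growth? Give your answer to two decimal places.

Output growth = (311.7 − 300) / 300 = 3.9%.
Capital growth = (2452.8 − 2400) / 2400 = 2.2%.
Employment growth = (4536 − 4500) / 4500 = 0.8%.
Labor's share = 1 − 0.35 = 0.65.
Capital: 0.35 × 2.2 = 0.77 pp.
Employment: 0.65 × 0.8 = 0.52 pp.
TFP growth = 3.9 − 1.29 = 2.61%.

2.61%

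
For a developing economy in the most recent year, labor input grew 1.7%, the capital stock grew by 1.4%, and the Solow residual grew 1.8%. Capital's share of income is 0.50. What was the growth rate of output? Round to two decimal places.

Labor's share = 1 − 0.5 = 0.5.
The capital stock: 0.5 × 1.4 = 0.7 pp.
Labor input: 0.5 × 1.7 = 0.85 pp.
Output growth = 1.8 + 1.55 = 3.35%.

Output growth was 3.35%.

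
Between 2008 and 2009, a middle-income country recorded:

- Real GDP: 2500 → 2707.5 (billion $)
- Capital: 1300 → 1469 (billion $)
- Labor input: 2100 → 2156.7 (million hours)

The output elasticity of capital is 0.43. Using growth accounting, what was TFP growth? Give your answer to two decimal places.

1.17%

Real GDP growth = (2707.5 − 2500) / 2500 = 8.3%.
Capital growth = (1469 − 1300) / 1300 = 13%.
Labor input growth = (2156.7 − 2100) / 2100 = 2.7%.
Labor's share = 1 − 0.43 = 0.57.
Capital: 0.43 × 13 = 5.59 pp.
Labor input: 0.57 × 2.7 = 1.539 pp.
TFP growth = 8.3 − 7.129 = 1.171%.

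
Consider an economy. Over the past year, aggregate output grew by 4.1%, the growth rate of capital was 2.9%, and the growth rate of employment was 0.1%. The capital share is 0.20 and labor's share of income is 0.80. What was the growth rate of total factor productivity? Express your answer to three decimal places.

3.440%

Labor's share = 1 − 0.2 = 0.8.
Capital: 0.2 × 2.9 = 0.58 pp.
Employment: 0.8 × 0.1 = 0.08 pp.
TFP growth = 4.1 − 0.66 = 3.44%.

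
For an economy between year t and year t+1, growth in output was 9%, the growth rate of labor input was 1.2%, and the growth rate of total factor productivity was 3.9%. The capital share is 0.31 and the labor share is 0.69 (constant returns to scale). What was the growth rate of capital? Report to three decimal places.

13.781%

Labor's share = 1 − 0.31 = 0.69.
gY = gA + 0.69×1.2 + 0.31×g.
0.31×g = 9 − 3.9 − 0.828 = 4.272.
g = 4.272 / 0.31 = 13.78065%.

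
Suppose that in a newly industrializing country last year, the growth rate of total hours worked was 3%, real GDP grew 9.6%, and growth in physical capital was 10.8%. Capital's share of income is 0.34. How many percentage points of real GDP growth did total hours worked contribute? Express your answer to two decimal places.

1.98 percentage points

Labor's share = 1 − 0.34 = 0.66.
Contribution = share × growth = 0.66 × 3 = 1.98 pp.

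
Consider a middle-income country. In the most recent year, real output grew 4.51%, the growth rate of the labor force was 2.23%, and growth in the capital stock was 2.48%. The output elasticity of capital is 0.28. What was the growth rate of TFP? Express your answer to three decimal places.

TFP growth was 2.210%.

Labor's share = 1 − 0.28 = 0.72.
The capital stock: 0.28 × 2.48 = 0.6944 pp.
The labor force: 0.72 × 2.23 = 1.6056 pp.
TFP growth = 4.51 − 2.3 = 2.21%.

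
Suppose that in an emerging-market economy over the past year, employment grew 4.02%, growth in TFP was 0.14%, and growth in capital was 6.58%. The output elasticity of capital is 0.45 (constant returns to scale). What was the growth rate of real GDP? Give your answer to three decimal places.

Real GDP growth was 5.312%.

Labor's share = 1 − 0.45 = 0.55.
Capital: 0.45 × 6.58 = 2.961 pp.
Employment: 0.55 × 4.02 = 2.211 pp.
Output growth = 0.14 + 5.172 = 5.312%.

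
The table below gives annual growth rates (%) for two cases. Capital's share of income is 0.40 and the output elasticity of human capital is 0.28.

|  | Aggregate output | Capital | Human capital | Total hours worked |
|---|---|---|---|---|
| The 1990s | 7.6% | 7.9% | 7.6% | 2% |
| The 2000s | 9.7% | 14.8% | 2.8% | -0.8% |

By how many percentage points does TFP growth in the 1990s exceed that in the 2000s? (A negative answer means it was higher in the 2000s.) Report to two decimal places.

-1.58 percentage points

Labor's share = 1 − 0.4 − 0.28 = 0.32.
The 1990s: TFP = 7.6 − 3.16 − 2.128 − 0.64 = 1.672%.
The 2000s: TFP = 9.7 − 5.92 − 0.784 + 0.256 = 3.252%.
Difference = 1.672 − (3.252) = -1.58 pp.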